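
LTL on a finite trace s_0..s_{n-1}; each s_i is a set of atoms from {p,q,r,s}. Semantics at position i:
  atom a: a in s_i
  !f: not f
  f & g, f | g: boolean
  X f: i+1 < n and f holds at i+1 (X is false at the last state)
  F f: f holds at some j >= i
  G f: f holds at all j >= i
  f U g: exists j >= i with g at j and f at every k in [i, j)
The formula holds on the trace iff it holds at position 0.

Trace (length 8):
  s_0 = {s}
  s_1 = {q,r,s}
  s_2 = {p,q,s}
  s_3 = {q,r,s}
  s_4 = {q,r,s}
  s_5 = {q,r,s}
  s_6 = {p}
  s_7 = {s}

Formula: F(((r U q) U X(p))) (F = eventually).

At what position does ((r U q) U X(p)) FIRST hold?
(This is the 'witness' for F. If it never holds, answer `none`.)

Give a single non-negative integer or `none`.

Answer: 1

Derivation:
s_0={s}: ((r U q) U X(p))=False (r U q)=False r=False q=False X(p)=False p=False
s_1={q,r,s}: ((r U q) U X(p))=True (r U q)=True r=True q=True X(p)=True p=False
s_2={p,q,s}: ((r U q) U X(p))=True (r U q)=True r=False q=True X(p)=False p=True
s_3={q,r,s}: ((r U q) U X(p))=True (r U q)=True r=True q=True X(p)=False p=False
s_4={q,r,s}: ((r U q) U X(p))=True (r U q)=True r=True q=True X(p)=False p=False
s_5={q,r,s}: ((r U q) U X(p))=True (r U q)=True r=True q=True X(p)=True p=False
s_6={p}: ((r U q) U X(p))=False (r U q)=False r=False q=False X(p)=False p=True
s_7={s}: ((r U q) U X(p))=False (r U q)=False r=False q=False X(p)=False p=False
F(((r U q) U X(p))) holds; first witness at position 1.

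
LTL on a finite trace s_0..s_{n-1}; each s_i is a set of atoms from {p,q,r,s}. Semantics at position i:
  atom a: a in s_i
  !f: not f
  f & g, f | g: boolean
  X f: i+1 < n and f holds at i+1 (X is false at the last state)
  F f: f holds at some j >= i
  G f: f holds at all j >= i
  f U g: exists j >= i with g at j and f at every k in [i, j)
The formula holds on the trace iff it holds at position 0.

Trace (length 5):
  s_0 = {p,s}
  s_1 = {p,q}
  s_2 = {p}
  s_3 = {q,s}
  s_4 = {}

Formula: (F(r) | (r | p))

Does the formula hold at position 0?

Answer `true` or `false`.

Answer: true

Derivation:
s_0={p,s}: (F(r) | (r | p))=True F(r)=False r=False (r | p)=True p=True
s_1={p,q}: (F(r) | (r | p))=True F(r)=False r=False (r | p)=True p=True
s_2={p}: (F(r) | (r | p))=True F(r)=False r=False (r | p)=True p=True
s_3={q,s}: (F(r) | (r | p))=False F(r)=False r=False (r | p)=False p=False
s_4={}: (F(r) | (r | p))=False F(r)=False r=False (r | p)=False p=False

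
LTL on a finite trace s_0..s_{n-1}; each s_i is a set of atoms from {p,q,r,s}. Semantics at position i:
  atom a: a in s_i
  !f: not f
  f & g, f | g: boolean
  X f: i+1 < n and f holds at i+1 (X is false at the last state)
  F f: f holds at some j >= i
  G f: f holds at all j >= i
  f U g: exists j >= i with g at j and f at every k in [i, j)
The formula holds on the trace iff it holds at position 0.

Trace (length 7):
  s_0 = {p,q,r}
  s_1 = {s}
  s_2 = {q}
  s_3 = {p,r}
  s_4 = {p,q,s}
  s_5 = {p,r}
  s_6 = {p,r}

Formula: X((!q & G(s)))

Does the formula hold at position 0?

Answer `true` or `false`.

Answer: false

Derivation:
s_0={p,q,r}: X((!q & G(s)))=False (!q & G(s))=False !q=False q=True G(s)=False s=False
s_1={s}: X((!q & G(s)))=False (!q & G(s))=False !q=True q=False G(s)=False s=True
s_2={q}: X((!q & G(s)))=False (!q & G(s))=False !q=False q=True G(s)=False s=False
s_3={p,r}: X((!q & G(s)))=False (!q & G(s))=False !q=True q=False G(s)=False s=False
s_4={p,q,s}: X((!q & G(s)))=False (!q & G(s))=False !q=False q=True G(s)=False s=True
s_5={p,r}: X((!q & G(s)))=False (!q & G(s))=False !q=True q=False G(s)=False s=False
s_6={p,r}: X((!q & G(s)))=False (!q & G(s))=False !q=True q=False G(s)=False s=False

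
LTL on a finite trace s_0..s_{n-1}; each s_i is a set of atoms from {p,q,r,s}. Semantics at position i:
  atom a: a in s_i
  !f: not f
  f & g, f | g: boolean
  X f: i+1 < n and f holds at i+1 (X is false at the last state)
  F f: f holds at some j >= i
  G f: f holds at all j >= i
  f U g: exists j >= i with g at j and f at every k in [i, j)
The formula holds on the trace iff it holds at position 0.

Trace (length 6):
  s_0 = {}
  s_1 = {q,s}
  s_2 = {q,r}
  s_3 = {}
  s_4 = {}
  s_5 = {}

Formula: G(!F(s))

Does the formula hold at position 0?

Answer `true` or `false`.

s_0={}: G(!F(s))=False !F(s)=False F(s)=True s=False
s_1={q,s}: G(!F(s))=False !F(s)=False F(s)=True s=True
s_2={q,r}: G(!F(s))=True !F(s)=True F(s)=False s=False
s_3={}: G(!F(s))=True !F(s)=True F(s)=False s=False
s_4={}: G(!F(s))=True !F(s)=True F(s)=False s=False
s_5={}: G(!F(s))=True !F(s)=True F(s)=False s=False

Answer: false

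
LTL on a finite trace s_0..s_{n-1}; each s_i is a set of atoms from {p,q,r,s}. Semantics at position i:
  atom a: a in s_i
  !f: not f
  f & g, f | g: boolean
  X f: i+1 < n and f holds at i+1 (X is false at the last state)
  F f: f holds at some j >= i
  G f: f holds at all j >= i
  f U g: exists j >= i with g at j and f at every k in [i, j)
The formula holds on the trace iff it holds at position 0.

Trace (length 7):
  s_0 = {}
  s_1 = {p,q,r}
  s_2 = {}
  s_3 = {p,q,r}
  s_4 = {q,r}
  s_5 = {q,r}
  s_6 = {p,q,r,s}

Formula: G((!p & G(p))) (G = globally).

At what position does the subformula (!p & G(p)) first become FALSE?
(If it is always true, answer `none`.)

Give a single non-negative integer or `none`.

s_0={}: (!p & G(p))=False !p=True p=False G(p)=False
s_1={p,q,r}: (!p & G(p))=False !p=False p=True G(p)=False
s_2={}: (!p & G(p))=False !p=True p=False G(p)=False
s_3={p,q,r}: (!p & G(p))=False !p=False p=True G(p)=False
s_4={q,r}: (!p & G(p))=False !p=True p=False G(p)=False
s_5={q,r}: (!p & G(p))=False !p=True p=False G(p)=False
s_6={p,q,r,s}: (!p & G(p))=False !p=False p=True G(p)=True
G((!p & G(p))) holds globally = False
First violation at position 0.

Answer: 0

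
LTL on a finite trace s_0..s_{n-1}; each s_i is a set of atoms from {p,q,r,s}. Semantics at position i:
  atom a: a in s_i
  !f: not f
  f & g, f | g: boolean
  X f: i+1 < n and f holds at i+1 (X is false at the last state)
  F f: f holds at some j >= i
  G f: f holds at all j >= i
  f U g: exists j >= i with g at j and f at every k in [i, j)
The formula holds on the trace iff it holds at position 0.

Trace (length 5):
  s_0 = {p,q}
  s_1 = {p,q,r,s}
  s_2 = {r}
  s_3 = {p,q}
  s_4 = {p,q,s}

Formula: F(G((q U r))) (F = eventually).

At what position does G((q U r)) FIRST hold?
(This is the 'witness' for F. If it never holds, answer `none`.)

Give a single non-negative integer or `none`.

Answer: none

Derivation:
s_0={p,q}: G((q U r))=False (q U r)=True q=True r=False
s_1={p,q,r,s}: G((q U r))=False (q U r)=True q=True r=True
s_2={r}: G((q U r))=False (q U r)=True q=False r=True
s_3={p,q}: G((q U r))=False (q U r)=False q=True r=False
s_4={p,q,s}: G((q U r))=False (q U r)=False q=True r=False
F(G((q U r))) does not hold (no witness exists).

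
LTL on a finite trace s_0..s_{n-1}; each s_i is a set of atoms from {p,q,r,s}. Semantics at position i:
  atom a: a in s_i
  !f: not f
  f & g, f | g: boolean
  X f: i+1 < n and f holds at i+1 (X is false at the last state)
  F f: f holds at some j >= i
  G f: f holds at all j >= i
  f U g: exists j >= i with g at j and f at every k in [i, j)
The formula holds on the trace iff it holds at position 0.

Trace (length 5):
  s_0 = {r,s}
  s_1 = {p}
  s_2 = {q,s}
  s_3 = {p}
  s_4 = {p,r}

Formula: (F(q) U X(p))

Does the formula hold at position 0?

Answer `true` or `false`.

s_0={r,s}: (F(q) U X(p))=True F(q)=True q=False X(p)=True p=False
s_1={p}: (F(q) U X(p))=True F(q)=True q=False X(p)=False p=True
s_2={q,s}: (F(q) U X(p))=True F(q)=True q=True X(p)=True p=False
s_3={p}: (F(q) U X(p))=True F(q)=False q=False X(p)=True p=True
s_4={p,r}: (F(q) U X(p))=False F(q)=False q=False X(p)=False p=True

Answer: true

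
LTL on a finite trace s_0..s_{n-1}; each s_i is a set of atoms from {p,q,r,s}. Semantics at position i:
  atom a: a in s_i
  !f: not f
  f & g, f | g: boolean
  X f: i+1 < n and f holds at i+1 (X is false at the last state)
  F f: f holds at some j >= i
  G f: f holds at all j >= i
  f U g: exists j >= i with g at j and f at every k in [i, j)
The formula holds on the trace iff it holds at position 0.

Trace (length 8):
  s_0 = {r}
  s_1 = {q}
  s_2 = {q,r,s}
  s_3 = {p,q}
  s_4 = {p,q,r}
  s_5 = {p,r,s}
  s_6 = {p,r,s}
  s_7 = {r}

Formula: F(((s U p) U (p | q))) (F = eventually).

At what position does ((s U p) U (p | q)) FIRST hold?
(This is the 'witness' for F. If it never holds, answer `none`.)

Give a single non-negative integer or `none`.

Answer: 1

Derivation:
s_0={r}: ((s U p) U (p | q))=False (s U p)=False s=False p=False (p | q)=False q=False
s_1={q}: ((s U p) U (p | q))=True (s U p)=False s=False p=False (p | q)=True q=True
s_2={q,r,s}: ((s U p) U (p | q))=True (s U p)=True s=True p=False (p | q)=True q=True
s_3={p,q}: ((s U p) U (p | q))=True (s U p)=True s=False p=True (p | q)=True q=True
s_4={p,q,r}: ((s U p) U (p | q))=True (s U p)=True s=False p=True (p | q)=True q=True
s_5={p,r,s}: ((s U p) U (p | q))=True (s U p)=True s=True p=True (p | q)=True q=False
s_6={p,r,s}: ((s U p) U (p | q))=True (s U p)=True s=True p=True (p | q)=True q=False
s_7={r}: ((s U p) U (p | q))=False (s U p)=False s=False p=False (p | q)=False q=False
F(((s U p) U (p | q))) holds; first witness at position 1.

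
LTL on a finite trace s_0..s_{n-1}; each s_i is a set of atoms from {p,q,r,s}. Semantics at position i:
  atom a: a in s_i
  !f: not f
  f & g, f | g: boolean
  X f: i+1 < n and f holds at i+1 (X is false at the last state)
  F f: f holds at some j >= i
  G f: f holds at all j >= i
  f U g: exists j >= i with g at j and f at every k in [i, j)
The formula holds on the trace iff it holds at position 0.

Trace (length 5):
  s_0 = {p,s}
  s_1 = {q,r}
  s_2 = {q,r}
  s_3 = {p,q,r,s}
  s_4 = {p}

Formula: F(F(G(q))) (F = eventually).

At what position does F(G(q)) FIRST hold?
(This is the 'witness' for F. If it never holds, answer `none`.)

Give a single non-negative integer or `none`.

Answer: none

Derivation:
s_0={p,s}: F(G(q))=False G(q)=False q=False
s_1={q,r}: F(G(q))=False G(q)=False q=True
s_2={q,r}: F(G(q))=False G(q)=False q=True
s_3={p,q,r,s}: F(G(q))=False G(q)=False q=True
s_4={p}: F(G(q))=False G(q)=False q=False
F(F(G(q))) does not hold (no witness exists).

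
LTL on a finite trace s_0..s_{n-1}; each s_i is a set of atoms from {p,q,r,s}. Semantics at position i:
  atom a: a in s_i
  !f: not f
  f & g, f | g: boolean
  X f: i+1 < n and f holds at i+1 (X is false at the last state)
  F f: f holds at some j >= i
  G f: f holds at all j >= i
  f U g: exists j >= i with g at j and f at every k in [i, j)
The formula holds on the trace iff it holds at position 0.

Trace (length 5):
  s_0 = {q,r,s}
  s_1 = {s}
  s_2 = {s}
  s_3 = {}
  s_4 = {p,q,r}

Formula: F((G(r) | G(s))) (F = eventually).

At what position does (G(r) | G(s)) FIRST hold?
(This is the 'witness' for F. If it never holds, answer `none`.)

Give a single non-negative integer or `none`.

s_0={q,r,s}: (G(r) | G(s))=False G(r)=False r=True G(s)=False s=True
s_1={s}: (G(r) | G(s))=False G(r)=False r=False G(s)=False s=True
s_2={s}: (G(r) | G(s))=False G(r)=False r=False G(s)=False s=True
s_3={}: (G(r) | G(s))=False G(r)=False r=False G(s)=False s=False
s_4={p,q,r}: (G(r) | G(s))=True G(r)=True r=True G(s)=False s=False
F((G(r) | G(s))) holds; first witness at position 4.

Answer: 4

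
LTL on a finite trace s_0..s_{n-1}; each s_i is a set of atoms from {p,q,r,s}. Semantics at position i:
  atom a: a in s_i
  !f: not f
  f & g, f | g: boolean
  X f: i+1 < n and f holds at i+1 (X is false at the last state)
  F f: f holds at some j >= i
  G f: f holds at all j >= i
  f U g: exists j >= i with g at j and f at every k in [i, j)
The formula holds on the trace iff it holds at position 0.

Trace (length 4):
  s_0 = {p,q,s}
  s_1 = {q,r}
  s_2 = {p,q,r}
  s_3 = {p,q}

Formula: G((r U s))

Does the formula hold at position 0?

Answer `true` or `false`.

Answer: false

Derivation:
s_0={p,q,s}: G((r U s))=False (r U s)=True r=False s=True
s_1={q,r}: G((r U s))=False (r U s)=False r=True s=False
s_2={p,q,r}: G((r U s))=False (r U s)=False r=True s=False
s_3={p,q}: G((r U s))=False (r U s)=False r=False s=False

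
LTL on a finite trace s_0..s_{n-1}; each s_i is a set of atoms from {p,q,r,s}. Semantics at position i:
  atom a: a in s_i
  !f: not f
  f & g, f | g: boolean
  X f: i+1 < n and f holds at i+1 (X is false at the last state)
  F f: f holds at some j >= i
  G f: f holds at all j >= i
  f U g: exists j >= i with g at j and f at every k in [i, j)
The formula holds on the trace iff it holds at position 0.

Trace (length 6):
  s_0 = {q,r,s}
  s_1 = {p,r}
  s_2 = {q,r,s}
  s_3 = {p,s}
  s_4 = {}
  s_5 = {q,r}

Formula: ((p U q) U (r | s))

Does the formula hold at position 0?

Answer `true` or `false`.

Answer: true

Derivation:
s_0={q,r,s}: ((p U q) U (r | s))=True (p U q)=True p=False q=True (r | s)=True r=True s=True
s_1={p,r}: ((p U q) U (r | s))=True (p U q)=True p=True q=False (r | s)=True r=True s=False
s_2={q,r,s}: ((p U q) U (r | s))=True (p U q)=True p=False q=True (r | s)=True r=True s=True
s_3={p,s}: ((p U q) U (r | s))=True (p U q)=False p=True q=False (r | s)=True r=False s=True
s_4={}: ((p U q) U (r | s))=False (p U q)=False p=False q=False (r | s)=False r=False s=False
s_5={q,r}: ((p U q) U (r | s))=True (p U q)=True p=False q=True (r | s)=True r=True s=False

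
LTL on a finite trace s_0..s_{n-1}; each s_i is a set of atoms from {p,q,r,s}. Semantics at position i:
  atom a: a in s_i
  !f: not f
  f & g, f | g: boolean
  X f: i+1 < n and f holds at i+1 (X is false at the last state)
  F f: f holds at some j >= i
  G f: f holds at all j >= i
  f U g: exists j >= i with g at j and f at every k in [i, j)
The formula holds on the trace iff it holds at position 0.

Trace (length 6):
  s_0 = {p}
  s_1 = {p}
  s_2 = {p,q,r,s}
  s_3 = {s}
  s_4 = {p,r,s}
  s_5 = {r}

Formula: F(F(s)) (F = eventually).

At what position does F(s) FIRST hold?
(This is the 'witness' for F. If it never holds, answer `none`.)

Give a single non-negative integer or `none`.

Answer: 0

Derivation:
s_0={p}: F(s)=True s=False
s_1={p}: F(s)=True s=False
s_2={p,q,r,s}: F(s)=True s=True
s_3={s}: F(s)=True s=True
s_4={p,r,s}: F(s)=True s=True
s_5={r}: F(s)=False s=False
F(F(s)) holds; first witness at position 0.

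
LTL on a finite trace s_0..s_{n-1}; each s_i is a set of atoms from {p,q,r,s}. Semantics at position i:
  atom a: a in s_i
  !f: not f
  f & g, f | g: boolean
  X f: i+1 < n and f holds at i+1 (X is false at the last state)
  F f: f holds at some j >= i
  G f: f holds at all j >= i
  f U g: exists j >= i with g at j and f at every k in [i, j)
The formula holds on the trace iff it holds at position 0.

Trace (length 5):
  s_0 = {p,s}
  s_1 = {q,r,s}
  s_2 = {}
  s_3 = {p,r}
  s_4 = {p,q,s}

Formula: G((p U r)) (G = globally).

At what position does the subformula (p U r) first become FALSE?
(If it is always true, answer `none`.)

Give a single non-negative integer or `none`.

Answer: 2

Derivation:
s_0={p,s}: (p U r)=True p=True r=False
s_1={q,r,s}: (p U r)=True p=False r=True
s_2={}: (p U r)=False p=False r=False
s_3={p,r}: (p U r)=True p=True r=True
s_4={p,q,s}: (p U r)=False p=True r=False
G((p U r)) holds globally = False
First violation at position 2.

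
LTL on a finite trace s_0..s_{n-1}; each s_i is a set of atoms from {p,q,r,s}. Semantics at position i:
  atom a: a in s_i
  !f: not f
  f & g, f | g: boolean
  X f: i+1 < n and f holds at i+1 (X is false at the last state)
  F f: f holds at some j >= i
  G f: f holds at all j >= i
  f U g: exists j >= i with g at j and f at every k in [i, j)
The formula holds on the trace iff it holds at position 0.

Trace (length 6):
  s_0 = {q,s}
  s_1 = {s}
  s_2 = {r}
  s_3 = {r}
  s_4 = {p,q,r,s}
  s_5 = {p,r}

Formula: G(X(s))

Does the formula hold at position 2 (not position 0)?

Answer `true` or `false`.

Answer: false

Derivation:
s_0={q,s}: G(X(s))=False X(s)=True s=True
s_1={s}: G(X(s))=False X(s)=False s=True
s_2={r}: G(X(s))=False X(s)=False s=False
s_3={r}: G(X(s))=False X(s)=True s=False
s_4={p,q,r,s}: G(X(s))=False X(s)=False s=True
s_5={p,r}: G(X(s))=False X(s)=False s=False
Evaluating at position 2: result = False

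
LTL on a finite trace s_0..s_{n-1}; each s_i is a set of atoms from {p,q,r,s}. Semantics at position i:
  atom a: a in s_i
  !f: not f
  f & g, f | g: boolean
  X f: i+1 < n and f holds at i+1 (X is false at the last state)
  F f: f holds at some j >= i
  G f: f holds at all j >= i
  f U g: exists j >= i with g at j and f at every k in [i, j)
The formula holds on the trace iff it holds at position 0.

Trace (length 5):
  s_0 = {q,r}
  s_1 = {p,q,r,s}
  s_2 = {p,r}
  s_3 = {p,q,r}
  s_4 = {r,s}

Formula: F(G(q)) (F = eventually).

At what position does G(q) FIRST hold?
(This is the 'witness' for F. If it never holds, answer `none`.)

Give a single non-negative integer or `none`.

s_0={q,r}: G(q)=False q=True
s_1={p,q,r,s}: G(q)=False q=True
s_2={p,r}: G(q)=False q=False
s_3={p,q,r}: G(q)=False q=True
s_4={r,s}: G(q)=False q=False
F(G(q)) does not hold (no witness exists).

Answer: none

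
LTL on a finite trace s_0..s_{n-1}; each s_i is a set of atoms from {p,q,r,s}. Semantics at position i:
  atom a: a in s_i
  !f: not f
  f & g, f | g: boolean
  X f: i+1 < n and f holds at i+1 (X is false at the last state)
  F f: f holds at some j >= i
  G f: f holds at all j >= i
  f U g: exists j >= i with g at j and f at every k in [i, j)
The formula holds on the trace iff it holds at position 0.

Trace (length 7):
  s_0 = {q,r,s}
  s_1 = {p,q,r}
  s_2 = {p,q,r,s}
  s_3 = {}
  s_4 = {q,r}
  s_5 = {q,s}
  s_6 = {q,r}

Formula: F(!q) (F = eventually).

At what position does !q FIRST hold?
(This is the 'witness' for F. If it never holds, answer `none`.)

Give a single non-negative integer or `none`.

Answer: 3

Derivation:
s_0={q,r,s}: !q=False q=True
s_1={p,q,r}: !q=False q=True
s_2={p,q,r,s}: !q=False q=True
s_3={}: !q=True q=False
s_4={q,r}: !q=False q=True
s_5={q,s}: !q=False q=True
s_6={q,r}: !q=False q=True
F(!q) holds; first witness at position 3.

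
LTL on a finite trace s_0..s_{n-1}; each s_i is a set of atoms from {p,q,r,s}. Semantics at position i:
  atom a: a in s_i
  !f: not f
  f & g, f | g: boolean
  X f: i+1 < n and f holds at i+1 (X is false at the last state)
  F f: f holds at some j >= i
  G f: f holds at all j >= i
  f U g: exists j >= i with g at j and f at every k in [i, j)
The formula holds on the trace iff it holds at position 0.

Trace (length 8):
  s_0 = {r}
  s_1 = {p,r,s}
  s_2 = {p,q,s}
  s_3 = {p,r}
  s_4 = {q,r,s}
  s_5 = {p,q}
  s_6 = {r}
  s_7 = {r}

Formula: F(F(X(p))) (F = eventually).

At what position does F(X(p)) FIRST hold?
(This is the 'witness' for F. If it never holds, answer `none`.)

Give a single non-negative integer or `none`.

s_0={r}: F(X(p))=True X(p)=True p=False
s_1={p,r,s}: F(X(p))=True X(p)=True p=True
s_2={p,q,s}: F(X(p))=True X(p)=True p=True
s_3={p,r}: F(X(p))=True X(p)=False p=True
s_4={q,r,s}: F(X(p))=True X(p)=True p=False
s_5={p,q}: F(X(p))=False X(p)=False p=True
s_6={r}: F(X(p))=False X(p)=False p=False
s_7={r}: F(X(p))=False X(p)=False p=False
F(F(X(p))) holds; first witness at position 0.

Answer: 0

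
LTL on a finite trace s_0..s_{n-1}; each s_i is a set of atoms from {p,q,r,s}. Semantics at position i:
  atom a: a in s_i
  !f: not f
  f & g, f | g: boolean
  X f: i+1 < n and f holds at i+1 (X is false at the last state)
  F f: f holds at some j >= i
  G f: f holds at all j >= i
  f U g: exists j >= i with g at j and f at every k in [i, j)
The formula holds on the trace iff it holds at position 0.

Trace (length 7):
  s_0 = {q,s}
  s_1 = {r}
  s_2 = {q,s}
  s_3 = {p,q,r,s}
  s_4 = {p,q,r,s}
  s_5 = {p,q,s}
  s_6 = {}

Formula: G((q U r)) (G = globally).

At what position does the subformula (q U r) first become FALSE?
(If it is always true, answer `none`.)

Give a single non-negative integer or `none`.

Answer: 5

Derivation:
s_0={q,s}: (q U r)=True q=True r=False
s_1={r}: (q U r)=True q=False r=True
s_2={q,s}: (q U r)=True q=True r=False
s_3={p,q,r,s}: (q U r)=True q=True r=True
s_4={p,q,r,s}: (q U r)=True q=True r=True
s_5={p,q,s}: (q U r)=False q=True r=False
s_6={}: (q U r)=False q=False r=False
G((q U r)) holds globally = False
First violation at position 5.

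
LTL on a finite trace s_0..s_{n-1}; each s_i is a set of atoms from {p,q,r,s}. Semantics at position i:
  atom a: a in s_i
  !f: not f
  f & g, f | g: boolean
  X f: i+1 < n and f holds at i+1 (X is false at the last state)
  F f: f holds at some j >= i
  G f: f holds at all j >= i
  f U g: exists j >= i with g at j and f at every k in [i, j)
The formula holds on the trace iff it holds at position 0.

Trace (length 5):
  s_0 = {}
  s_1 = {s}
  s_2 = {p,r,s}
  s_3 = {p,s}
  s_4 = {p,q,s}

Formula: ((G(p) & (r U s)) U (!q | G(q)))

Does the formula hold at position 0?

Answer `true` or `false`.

s_0={}: ((G(p) & (r U s)) U (!q | G(q)))=True (G(p) & (r U s))=False G(p)=False p=False (r U s)=False r=False s=False (!q | G(q))=True !q=True q=False G(q)=False
s_1={s}: ((G(p) & (r U s)) U (!q | G(q)))=True (G(p) & (r U s))=False G(p)=False p=False (r U s)=True r=False s=True (!q | G(q))=True !q=True q=False G(q)=False
s_2={p,r,s}: ((G(p) & (r U s)) U (!q | G(q)))=True (G(p) & (r U s))=True G(p)=True p=True (r U s)=True r=True s=True (!q | G(q))=True !q=True q=False G(q)=False
s_3={p,s}: ((G(p) & (r U s)) U (!q | G(q)))=True (G(p) & (r U s))=True G(p)=True p=True (r U s)=True r=False s=True (!q | G(q))=True !q=True q=False G(q)=False
s_4={p,q,s}: ((G(p) & (r U s)) U (!q | G(q)))=True (G(p) & (r U s))=True G(p)=True p=True (r U s)=True r=False s=True (!q | G(q))=True !q=False q=True G(q)=True

Answer: true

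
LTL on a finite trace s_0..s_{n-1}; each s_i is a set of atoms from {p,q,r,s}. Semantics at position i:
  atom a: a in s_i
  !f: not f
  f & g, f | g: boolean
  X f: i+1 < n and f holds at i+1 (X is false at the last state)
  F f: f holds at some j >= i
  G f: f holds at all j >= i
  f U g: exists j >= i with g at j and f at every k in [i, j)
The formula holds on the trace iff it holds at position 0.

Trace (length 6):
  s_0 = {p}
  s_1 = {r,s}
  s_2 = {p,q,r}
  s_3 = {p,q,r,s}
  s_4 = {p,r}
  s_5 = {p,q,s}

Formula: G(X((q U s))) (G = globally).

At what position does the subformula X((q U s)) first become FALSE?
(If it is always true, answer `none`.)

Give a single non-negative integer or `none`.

s_0={p}: X((q U s))=True (q U s)=False q=False s=False
s_1={r,s}: X((q U s))=True (q U s)=True q=False s=True
s_2={p,q,r}: X((q U s))=True (q U s)=True q=True s=False
s_3={p,q,r,s}: X((q U s))=False (q U s)=True q=True s=True
s_4={p,r}: X((q U s))=True (q U s)=False q=False s=False
s_5={p,q,s}: X((q U s))=False (q U s)=True q=True s=True
G(X((q U s))) holds globally = False
First violation at position 3.

Answer: 3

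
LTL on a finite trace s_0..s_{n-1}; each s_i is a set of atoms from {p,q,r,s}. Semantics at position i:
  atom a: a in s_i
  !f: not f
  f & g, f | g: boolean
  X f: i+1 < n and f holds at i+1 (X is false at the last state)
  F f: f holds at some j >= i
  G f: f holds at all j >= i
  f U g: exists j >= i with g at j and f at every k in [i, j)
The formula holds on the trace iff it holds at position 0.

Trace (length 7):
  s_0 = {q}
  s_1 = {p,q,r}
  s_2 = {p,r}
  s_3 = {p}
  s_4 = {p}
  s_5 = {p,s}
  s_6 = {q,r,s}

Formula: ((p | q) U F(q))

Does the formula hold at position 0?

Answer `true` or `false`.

Answer: true

Derivation:
s_0={q}: ((p | q) U F(q))=True (p | q)=True p=False q=True F(q)=True
s_1={p,q,r}: ((p | q) U F(q))=True (p | q)=True p=True q=True F(q)=True
s_2={p,r}: ((p | q) U F(q))=True (p | q)=True p=True q=False F(q)=True
s_3={p}: ((p | q) U F(q))=True (p | q)=True p=True q=False F(q)=True
s_4={p}: ((p | q) U F(q))=True (p | q)=True p=True q=False F(q)=True
s_5={p,s}: ((p | q) U F(q))=True (p | q)=True p=True q=False F(q)=True
s_6={q,r,s}: ((p | q) U F(q))=True (p | q)=True p=False q=True F(q)=True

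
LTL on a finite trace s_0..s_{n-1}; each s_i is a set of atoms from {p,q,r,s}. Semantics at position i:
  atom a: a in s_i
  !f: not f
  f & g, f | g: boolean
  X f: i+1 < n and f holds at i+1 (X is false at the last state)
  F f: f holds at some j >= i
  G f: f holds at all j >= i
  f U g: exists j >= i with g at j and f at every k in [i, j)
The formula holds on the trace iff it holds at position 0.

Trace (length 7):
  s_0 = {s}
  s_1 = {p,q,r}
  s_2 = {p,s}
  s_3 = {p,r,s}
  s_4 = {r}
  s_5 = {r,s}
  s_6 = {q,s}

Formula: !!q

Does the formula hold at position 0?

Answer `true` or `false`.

s_0={s}: !!q=False !q=True q=False
s_1={p,q,r}: !!q=True !q=False q=True
s_2={p,s}: !!q=False !q=True q=False
s_3={p,r,s}: !!q=False !q=True q=False
s_4={r}: !!q=False !q=True q=False
s_5={r,s}: !!q=False !q=True q=False
s_6={q,s}: !!q=True !q=False q=True

Answer: false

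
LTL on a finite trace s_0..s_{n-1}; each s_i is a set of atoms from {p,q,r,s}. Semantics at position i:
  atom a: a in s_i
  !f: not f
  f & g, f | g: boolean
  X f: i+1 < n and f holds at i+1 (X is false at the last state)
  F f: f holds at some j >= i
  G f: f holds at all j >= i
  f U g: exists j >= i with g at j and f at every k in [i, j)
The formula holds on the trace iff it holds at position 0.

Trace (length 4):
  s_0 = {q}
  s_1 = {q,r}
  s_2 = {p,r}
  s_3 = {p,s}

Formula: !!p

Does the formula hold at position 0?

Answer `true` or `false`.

Answer: false

Derivation:
s_0={q}: !!p=False !p=True p=False
s_1={q,r}: !!p=False !p=True p=False
s_2={p,r}: !!p=True !p=False p=True
s_3={p,s}: !!p=True !p=False p=True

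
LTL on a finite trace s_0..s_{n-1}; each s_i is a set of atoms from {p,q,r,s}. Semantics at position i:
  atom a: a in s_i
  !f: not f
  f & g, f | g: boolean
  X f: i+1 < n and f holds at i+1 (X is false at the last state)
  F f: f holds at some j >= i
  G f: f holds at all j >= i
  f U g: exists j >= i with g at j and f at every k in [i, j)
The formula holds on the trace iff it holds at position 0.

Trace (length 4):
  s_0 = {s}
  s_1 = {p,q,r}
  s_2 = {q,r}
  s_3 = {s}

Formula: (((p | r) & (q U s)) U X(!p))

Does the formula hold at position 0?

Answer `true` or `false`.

s_0={s}: (((p | r) & (q U s)) U X(!p))=False ((p | r) & (q U s))=False (p | r)=False p=False r=False (q U s)=True q=False s=True X(!p)=False !p=True
s_1={p,q,r}: (((p | r) & (q U s)) U X(!p))=True ((p | r) & (q U s))=True (p | r)=True p=True r=True (q U s)=True q=True s=False X(!p)=True !p=False
s_2={q,r}: (((p | r) & (q U s)) U X(!p))=True ((p | r) & (q U s))=True (p | r)=True p=False r=True (q U s)=True q=True s=False X(!p)=True !p=True
s_3={s}: (((p | r) & (q U s)) U X(!p))=False ((p | r) & (q U s))=False (p | r)=False p=False r=False (q U s)=True q=False s=True X(!p)=False !p=True

Answer: false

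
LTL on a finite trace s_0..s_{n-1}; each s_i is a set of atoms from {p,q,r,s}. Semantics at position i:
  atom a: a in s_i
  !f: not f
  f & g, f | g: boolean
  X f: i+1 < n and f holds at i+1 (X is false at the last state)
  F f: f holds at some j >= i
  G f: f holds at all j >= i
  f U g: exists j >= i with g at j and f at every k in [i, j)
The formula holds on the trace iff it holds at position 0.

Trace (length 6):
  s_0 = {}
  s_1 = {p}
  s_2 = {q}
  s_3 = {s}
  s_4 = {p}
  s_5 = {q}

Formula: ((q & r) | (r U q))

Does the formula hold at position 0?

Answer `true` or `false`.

s_0={}: ((q & r) | (r U q))=False (q & r)=False q=False r=False (r U q)=False
s_1={p}: ((q & r) | (r U q))=False (q & r)=False q=False r=False (r U q)=False
s_2={q}: ((q & r) | (r U q))=True (q & r)=False q=True r=False (r U q)=True
s_3={s}: ((q & r) | (r U q))=False (q & r)=False q=False r=False (r U q)=False
s_4={p}: ((q & r) | (r U q))=False (q & r)=False q=False r=False (r U q)=False
s_5={q}: ((q & r) | (r U q))=True (q & r)=False q=True r=False (r U q)=True

Answer: false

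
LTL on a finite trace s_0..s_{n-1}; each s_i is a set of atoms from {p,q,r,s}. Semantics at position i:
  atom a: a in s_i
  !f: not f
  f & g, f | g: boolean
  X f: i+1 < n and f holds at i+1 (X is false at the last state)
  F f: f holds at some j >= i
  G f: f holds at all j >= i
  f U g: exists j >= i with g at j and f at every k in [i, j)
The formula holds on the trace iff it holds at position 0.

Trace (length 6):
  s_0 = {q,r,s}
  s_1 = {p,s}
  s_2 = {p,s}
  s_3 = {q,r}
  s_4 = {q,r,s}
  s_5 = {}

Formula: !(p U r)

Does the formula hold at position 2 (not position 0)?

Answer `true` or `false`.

s_0={q,r,s}: !(p U r)=False (p U r)=True p=False r=True
s_1={p,s}: !(p U r)=False (p U r)=True p=True r=False
s_2={p,s}: !(p U r)=False (p U r)=True p=True r=False
s_3={q,r}: !(p U r)=False (p U r)=True p=False r=True
s_4={q,r,s}: !(p U r)=False (p U r)=True p=False r=True
s_5={}: !(p U r)=True (p U r)=False p=False r=False
Evaluating at position 2: result = False

Answer: false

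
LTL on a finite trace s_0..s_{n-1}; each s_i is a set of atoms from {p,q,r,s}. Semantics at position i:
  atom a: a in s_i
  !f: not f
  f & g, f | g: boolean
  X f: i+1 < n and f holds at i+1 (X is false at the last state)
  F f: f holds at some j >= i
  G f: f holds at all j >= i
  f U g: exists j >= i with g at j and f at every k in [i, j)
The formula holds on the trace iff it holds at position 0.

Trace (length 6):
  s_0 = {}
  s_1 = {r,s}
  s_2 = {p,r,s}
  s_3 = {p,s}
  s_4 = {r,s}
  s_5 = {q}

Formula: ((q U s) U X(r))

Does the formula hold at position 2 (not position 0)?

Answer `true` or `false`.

Answer: true

Derivation:
s_0={}: ((q U s) U X(r))=True (q U s)=False q=False s=False X(r)=True r=False
s_1={r,s}: ((q U s) U X(r))=True (q U s)=True q=False s=True X(r)=True r=True
s_2={p,r,s}: ((q U s) U X(r))=True (q U s)=True q=False s=True X(r)=False r=True
s_3={p,s}: ((q U s) U X(r))=True (q U s)=True q=False s=True X(r)=True r=False
s_4={r,s}: ((q U s) U X(r))=False (q U s)=True q=False s=True X(r)=False r=True
s_5={q}: ((q U s) U X(r))=False (q U s)=False q=True s=False X(r)=False r=False
Evaluating at position 2: result = True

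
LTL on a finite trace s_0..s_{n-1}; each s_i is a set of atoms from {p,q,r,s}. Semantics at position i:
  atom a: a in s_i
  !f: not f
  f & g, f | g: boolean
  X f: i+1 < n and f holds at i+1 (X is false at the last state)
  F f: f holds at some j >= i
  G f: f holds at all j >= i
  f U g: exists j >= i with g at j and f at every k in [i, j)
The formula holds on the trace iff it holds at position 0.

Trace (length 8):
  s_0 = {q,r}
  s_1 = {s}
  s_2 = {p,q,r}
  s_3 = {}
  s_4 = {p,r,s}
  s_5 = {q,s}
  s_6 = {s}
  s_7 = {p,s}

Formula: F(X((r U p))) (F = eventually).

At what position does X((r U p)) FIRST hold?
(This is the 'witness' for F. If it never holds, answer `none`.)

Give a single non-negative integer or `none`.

s_0={q,r}: X((r U p))=False (r U p)=False r=True p=False
s_1={s}: X((r U p))=True (r U p)=False r=False p=False
s_2={p,q,r}: X((r U p))=False (r U p)=True r=True p=True
s_3={}: X((r U p))=True (r U p)=False r=False p=False
s_4={p,r,s}: X((r U p))=False (r U p)=True r=True p=True
s_5={q,s}: X((r U p))=False (r U p)=False r=False p=False
s_6={s}: X((r U p))=True (r U p)=False r=False p=False
s_7={p,s}: X((r U p))=False (r U p)=True r=False p=True
F(X((r U p))) holds; first witness at position 1.

Answer: 1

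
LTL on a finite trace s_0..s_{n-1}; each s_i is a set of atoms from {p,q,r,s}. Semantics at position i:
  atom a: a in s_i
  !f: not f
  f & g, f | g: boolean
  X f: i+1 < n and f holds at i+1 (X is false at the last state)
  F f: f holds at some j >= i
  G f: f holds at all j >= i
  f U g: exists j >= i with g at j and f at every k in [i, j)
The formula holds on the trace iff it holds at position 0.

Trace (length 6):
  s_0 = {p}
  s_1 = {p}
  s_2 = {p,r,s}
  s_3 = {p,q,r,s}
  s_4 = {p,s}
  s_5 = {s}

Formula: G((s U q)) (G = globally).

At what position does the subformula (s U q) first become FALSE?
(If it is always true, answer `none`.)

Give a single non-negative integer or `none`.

Answer: 0

Derivation:
s_0={p}: (s U q)=False s=False q=False
s_1={p}: (s U q)=False s=False q=False
s_2={p,r,s}: (s U q)=True s=True q=False
s_3={p,q,r,s}: (s U q)=True s=True q=True
s_4={p,s}: (s U q)=False s=True q=False
s_5={s}: (s U q)=False s=True q=False
G((s U q)) holds globally = False
First violation at position 0.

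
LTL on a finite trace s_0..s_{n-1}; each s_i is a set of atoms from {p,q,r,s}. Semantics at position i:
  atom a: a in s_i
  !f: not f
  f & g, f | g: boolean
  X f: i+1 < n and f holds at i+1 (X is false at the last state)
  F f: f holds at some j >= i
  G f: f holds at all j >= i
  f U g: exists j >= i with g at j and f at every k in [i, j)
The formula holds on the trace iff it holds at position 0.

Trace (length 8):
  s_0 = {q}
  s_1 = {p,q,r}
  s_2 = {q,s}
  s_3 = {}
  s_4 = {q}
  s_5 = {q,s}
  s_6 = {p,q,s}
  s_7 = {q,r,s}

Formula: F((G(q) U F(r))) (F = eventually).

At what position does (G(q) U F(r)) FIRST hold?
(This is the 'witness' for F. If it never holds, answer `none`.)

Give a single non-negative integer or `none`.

s_0={q}: (G(q) U F(r))=True G(q)=False q=True F(r)=True r=False
s_1={p,q,r}: (G(q) U F(r))=True G(q)=False q=True F(r)=True r=True
s_2={q,s}: (G(q) U F(r))=True G(q)=False q=True F(r)=True r=False
s_3={}: (G(q) U F(r))=True G(q)=False q=False F(r)=True r=False
s_4={q}: (G(q) U F(r))=True G(q)=True q=True F(r)=True r=False
s_5={q,s}: (G(q) U F(r))=True G(q)=True q=True F(r)=True r=False
s_6={p,q,s}: (G(q) U F(r))=True G(q)=True q=True F(r)=True r=False
s_7={q,r,s}: (G(q) U F(r))=True G(q)=True q=True F(r)=True r=True
F((G(q) U F(r))) holds; first witness at position 0.

Answer: 0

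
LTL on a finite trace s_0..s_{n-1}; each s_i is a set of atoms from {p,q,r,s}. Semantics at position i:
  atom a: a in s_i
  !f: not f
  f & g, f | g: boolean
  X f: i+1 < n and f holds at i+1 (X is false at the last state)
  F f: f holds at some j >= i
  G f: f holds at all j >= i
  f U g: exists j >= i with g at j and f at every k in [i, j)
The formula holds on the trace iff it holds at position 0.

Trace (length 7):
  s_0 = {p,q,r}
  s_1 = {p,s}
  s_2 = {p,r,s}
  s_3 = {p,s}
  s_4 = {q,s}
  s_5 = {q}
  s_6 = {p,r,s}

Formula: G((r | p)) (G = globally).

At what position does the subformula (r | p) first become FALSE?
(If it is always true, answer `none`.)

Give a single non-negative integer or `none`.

s_0={p,q,r}: (r | p)=True r=True p=True
s_1={p,s}: (r | p)=True r=False p=True
s_2={p,r,s}: (r | p)=True r=True p=True
s_3={p,s}: (r | p)=True r=False p=True
s_4={q,s}: (r | p)=False r=False p=False
s_5={q}: (r | p)=False r=False p=False
s_6={p,r,s}: (r | p)=True r=True p=True
G((r | p)) holds globally = False
First violation at position 4.

Answer: 4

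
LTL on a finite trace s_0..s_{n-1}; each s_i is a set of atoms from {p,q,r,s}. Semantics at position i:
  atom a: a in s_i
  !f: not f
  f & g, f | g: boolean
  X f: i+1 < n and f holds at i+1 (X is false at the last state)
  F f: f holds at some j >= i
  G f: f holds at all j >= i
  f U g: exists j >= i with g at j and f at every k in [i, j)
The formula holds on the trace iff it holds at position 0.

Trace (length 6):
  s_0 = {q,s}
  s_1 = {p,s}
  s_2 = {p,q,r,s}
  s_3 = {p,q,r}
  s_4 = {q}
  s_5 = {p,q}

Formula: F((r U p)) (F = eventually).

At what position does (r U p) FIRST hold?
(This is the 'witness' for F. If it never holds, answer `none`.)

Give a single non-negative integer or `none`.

s_0={q,s}: (r U p)=False r=False p=False
s_1={p,s}: (r U p)=True r=False p=True
s_2={p,q,r,s}: (r U p)=True r=True p=True
s_3={p,q,r}: (r U p)=True r=True p=True
s_4={q}: (r U p)=False r=False p=False
s_5={p,q}: (r U p)=True r=False p=True
F((r U p)) holds; first witness at position 1.

Answer: 1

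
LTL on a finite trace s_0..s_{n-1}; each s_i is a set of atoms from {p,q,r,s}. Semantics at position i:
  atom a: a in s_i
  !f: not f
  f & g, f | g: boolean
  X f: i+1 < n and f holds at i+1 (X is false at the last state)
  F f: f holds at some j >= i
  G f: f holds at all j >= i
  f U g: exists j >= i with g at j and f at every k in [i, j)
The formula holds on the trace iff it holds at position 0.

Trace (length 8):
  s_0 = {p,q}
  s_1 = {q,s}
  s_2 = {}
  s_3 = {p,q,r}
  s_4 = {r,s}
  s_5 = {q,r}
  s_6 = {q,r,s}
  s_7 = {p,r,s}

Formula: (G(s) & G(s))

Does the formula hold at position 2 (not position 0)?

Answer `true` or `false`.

Answer: false

Derivation:
s_0={p,q}: (G(s) & G(s))=False G(s)=False s=False
s_1={q,s}: (G(s) & G(s))=False G(s)=False s=True
s_2={}: (G(s) & G(s))=False G(s)=False s=False
s_3={p,q,r}: (G(s) & G(s))=False G(s)=False s=False
s_4={r,s}: (G(s) & G(s))=False G(s)=False s=True
s_5={q,r}: (G(s) & G(s))=False G(s)=False s=False
s_6={q,r,s}: (G(s) & G(s))=True G(s)=True s=True
s_7={p,r,s}: (G(s) & G(s))=True G(s)=True s=True
Evaluating at position 2: result = False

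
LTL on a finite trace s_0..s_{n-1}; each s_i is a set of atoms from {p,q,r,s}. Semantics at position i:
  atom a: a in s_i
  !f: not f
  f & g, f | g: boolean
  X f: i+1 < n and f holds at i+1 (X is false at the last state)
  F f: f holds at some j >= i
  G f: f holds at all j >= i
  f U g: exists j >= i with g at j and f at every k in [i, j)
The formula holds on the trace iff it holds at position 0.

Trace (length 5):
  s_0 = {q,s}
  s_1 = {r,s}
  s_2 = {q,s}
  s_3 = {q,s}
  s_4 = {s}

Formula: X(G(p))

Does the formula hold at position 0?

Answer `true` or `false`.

Answer: false

Derivation:
s_0={q,s}: X(G(p))=False G(p)=False p=False
s_1={r,s}: X(G(p))=False G(p)=False p=False
s_2={q,s}: X(G(p))=False G(p)=False p=False
s_3={q,s}: X(G(p))=False G(p)=False p=False
s_4={s}: X(G(p))=False G(p)=False p=False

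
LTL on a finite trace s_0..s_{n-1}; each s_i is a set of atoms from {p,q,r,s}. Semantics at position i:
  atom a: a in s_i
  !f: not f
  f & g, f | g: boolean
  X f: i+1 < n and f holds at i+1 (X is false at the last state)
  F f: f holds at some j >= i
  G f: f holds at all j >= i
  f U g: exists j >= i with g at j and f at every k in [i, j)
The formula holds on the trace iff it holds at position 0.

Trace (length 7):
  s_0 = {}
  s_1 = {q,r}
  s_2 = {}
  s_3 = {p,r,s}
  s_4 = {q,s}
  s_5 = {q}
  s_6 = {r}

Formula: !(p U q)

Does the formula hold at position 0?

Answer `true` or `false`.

Answer: true

Derivation:
s_0={}: !(p U q)=True (p U q)=False p=False q=False
s_1={q,r}: !(p U q)=False (p U q)=True p=False q=True
s_2={}: !(p U q)=True (p U q)=False p=False q=False
s_3={p,r,s}: !(p U q)=False (p U q)=True p=True q=False
s_4={q,s}: !(p U q)=False (p U q)=True p=False q=True
s_5={q}: !(p U q)=False (p U q)=True p=False q=True
s_6={r}: !(p U q)=True (p U q)=False p=False q=False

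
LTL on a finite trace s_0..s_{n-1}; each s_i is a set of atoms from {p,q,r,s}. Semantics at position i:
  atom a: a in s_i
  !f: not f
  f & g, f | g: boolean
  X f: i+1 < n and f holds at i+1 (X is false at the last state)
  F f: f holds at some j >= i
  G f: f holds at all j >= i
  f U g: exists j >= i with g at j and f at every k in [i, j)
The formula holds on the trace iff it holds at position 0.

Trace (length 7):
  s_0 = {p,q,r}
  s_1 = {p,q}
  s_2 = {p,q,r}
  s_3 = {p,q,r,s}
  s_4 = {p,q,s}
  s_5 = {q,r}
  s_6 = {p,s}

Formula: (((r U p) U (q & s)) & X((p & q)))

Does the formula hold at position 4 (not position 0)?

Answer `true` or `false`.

Answer: false

Derivation:
s_0={p,q,r}: (((r U p) U (q & s)) & X((p & q)))=True ((r U p) U (q & s))=True (r U p)=True r=True p=True (q & s)=False q=True s=False X((p & q))=True (p & q)=True
s_1={p,q}: (((r U p) U (q & s)) & X((p & q)))=True ((r U p) U (q & s))=True (r U p)=True r=False p=True (q & s)=False q=True s=False X((p & q))=True (p & q)=True
s_2={p,q,r}: (((r U p) U (q & s)) & X((p & q)))=True ((r U p) U (q & s))=True (r U p)=True r=True p=True (q & s)=False q=True s=False X((p & q))=True (p & q)=True
s_3={p,q,r,s}: (((r U p) U (q & s)) & X((p & q)))=True ((r U p) U (q & s))=True (r U p)=True r=True p=True (q & s)=True q=True s=True X((p & q))=True (p & q)=True
s_4={p,q,s}: (((r U p) U (q & s)) & X((p & q)))=False ((r U p) U (q & s))=True (r U p)=True r=False p=True (q & s)=True q=True s=True X((p & q))=False (p & q)=True
s_5={q,r}: (((r U p) U (q & s)) & X((p & q)))=False ((r U p) U (q & s))=False (r U p)=True r=True p=False (q & s)=False q=True s=False X((p & q))=False (p & q)=False
s_6={p,s}: (((r U p) U (q & s)) & X((p & q)))=False ((r U p) U (q & s))=False (r U p)=True r=False p=True (q & s)=False q=False s=True X((p & q))=False (p & q)=False
Evaluating at position 4: result = False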